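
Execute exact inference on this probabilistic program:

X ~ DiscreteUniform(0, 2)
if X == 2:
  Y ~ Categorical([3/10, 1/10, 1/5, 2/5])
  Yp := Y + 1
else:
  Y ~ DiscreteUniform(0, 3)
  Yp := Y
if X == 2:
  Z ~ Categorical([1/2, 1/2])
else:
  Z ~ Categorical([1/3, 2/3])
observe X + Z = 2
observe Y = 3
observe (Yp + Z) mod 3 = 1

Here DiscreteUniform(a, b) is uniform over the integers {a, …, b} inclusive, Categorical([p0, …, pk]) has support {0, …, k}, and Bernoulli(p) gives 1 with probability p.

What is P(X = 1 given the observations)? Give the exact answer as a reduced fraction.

P(X = 1 | obs) = 5/11

Enumerate traces; 2 have nonzero weight after conditioning:
  (X=1, Y=3, Z=1) weight 1/18
  (X=2, Y=3, Z=0) weight 1/15
Group by X:
  weight(X=1) = 1/18
  weight(X=2) = 1/15
Total weight = 1/18 + 1/15 = 11/90
P(X=1 | obs) = 1/18 / 11/90 = 5/11
P(X=2 | obs) = 1/15 / 11/90 = 6/11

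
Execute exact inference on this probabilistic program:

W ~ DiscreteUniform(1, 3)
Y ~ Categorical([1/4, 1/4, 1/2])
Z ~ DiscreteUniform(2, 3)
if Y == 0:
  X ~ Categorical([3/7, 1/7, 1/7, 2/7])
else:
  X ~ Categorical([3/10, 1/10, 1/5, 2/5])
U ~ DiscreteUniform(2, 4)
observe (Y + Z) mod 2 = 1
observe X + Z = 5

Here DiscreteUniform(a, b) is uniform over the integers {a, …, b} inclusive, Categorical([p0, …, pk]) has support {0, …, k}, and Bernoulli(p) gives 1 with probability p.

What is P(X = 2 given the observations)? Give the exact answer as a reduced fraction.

Enumerate traces; 27 have nonzero weight after conditioning:
  (W=1, Y=0, Z=3, X=2, U=2) weight 1/504
  (W=1, Y=0, Z=3, X=2, U=3) weight 1/504
  (W=1, Y=0, Z=3, X=2, U=4) weight 1/504
  (W=1, Y=1, Z=2, X=3, U=2) weight 1/180
  (W=1, Y=1, Z=2, X=3, U=3) weight 1/180
  (W=1, Y=1, Z=2, X=3, U=4) weight 1/180
  (W=1, Y=2, Z=3, X=2, U=2) weight 1/180
  (W=1, Y=2, Z=3, X=2, U=3) weight 1/180
  … 19 more
Group by X:
  weight(X=2) = 19/280
  weight(X=3) = 1/20
Total weight = 19/280 + 1/20 = 33/280
P(X=2 | obs) = 19/280 / 33/280 = 19/33
P(X=3 | obs) = 1/20 / 33/280 = 14/33

P(X = 2 | obs) = 19/33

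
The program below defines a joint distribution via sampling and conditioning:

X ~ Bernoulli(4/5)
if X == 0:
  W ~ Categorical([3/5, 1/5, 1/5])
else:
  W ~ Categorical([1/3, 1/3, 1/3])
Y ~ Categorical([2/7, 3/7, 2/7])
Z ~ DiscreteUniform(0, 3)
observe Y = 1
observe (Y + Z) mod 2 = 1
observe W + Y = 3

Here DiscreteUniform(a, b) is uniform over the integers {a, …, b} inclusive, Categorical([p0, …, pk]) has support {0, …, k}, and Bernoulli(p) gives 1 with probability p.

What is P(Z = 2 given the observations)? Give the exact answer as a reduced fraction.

Enumerate traces; 4 have nonzero weight after conditioning:
  (X=0, W=2, Y=1, Z=0) weight 3/700
  (X=0, W=2, Y=1, Z=2) weight 3/700
  (X=1, W=2, Y=1, Z=0) weight 1/35
  (X=1, W=2, Y=1, Z=2) weight 1/35
Group by Z:
  weight(Z=0) = 23/700
  weight(Z=2) = 23/700
Total weight = 23/700 + 23/700 = 23/350
P(Z=0 | obs) = 23/700 / 23/350 = 1/2
P(Z=2 | obs) = 23/700 / 23/350 = 1/2

P(Z = 2 | obs) = 1/2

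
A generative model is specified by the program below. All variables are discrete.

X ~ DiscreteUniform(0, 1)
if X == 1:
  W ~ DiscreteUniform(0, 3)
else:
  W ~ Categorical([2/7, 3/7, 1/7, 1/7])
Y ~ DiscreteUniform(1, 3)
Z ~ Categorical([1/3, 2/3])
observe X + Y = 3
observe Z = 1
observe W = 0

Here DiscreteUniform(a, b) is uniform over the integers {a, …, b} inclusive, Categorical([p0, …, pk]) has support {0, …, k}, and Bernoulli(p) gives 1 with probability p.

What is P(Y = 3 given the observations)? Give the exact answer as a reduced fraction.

Enumerate traces; 2 have nonzero weight after conditioning:
  (X=0, W=0, Y=3, Z=1) weight 2/63
  (X=1, W=0, Y=2, Z=1) weight 1/36
Group by Y:
  weight(Y=2) = 1/36
  weight(Y=3) = 2/63
Total weight = 1/36 + 2/63 = 5/84
P(Y=2 | obs) = 1/36 / 5/84 = 7/15
P(Y=3 | obs) = 2/63 / 5/84 = 8/15

P(Y = 3 | obs) = 8/15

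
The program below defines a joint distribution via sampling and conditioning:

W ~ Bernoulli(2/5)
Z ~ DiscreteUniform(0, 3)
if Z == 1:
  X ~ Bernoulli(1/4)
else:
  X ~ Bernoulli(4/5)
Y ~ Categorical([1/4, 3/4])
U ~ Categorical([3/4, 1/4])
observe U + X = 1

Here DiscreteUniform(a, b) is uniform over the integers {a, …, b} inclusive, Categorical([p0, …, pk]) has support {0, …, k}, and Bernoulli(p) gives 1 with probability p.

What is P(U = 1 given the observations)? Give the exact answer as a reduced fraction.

Enumerate traces; 32 have nonzero weight after conditioning:
  (W=0, Z=0, X=0, Y=0, U=1) weight 3/1600
  (W=0, Z=0, X=0, Y=1, U=1) weight 9/1600
  (W=0, Z=0, X=1, Y=0, U=0) weight 9/400
  (W=0, Z=0, X=1, Y=1, U=0) weight 27/400
  (W=0, Z=1, X=0, Y=0, U=1) weight 9/1280
  (W=0, Z=1, X=0, Y=1, U=1) weight 27/1280
  (W=0, Z=1, X=1, Y=0, U=0) weight 9/1280
  (W=0, Z=1, X=1, Y=1, U=0) weight 27/1280
  … 24 more
Group by U:
  weight(U=0) = 159/320
  weight(U=1) = 27/320
Total weight = 159/320 + 27/320 = 93/160
P(U=0 | obs) = 159/320 / 93/160 = 53/62
P(U=1 | obs) = 27/320 / 93/160 = 9/62

P(U = 1 | obs) = 9/62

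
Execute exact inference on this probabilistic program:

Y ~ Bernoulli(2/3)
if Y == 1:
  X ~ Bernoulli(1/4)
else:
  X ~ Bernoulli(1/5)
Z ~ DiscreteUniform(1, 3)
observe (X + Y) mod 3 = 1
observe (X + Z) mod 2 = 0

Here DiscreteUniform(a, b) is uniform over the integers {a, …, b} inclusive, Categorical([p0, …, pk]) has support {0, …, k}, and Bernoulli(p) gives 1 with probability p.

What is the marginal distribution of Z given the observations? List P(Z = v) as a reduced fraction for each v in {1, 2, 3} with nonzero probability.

Enumerate traces; 3 have nonzero weight after conditioning:
  (Y=0, X=1, Z=1) weight 1/45
  (Y=0, X=1, Z=3) weight 1/45
  (Y=1, X=0, Z=2) weight 1/6
Group by Z:
  weight(Z=1) = 1/45
  weight(Z=2) = 1/6
  weight(Z=3) = 1/45
Total weight = 1/45 + 1/6 + 1/45 = 19/90
P(Z=1 | obs) = 1/45 / 19/90 = 2/19
P(Z=2 | obs) = 1/6 / 19/90 = 15/19
P(Z=3 | obs) = 1/45 / 19/90 = 2/19

P(Z=1) = 2/19, P(Z=2) = 15/19, P(Z=3) = 2/19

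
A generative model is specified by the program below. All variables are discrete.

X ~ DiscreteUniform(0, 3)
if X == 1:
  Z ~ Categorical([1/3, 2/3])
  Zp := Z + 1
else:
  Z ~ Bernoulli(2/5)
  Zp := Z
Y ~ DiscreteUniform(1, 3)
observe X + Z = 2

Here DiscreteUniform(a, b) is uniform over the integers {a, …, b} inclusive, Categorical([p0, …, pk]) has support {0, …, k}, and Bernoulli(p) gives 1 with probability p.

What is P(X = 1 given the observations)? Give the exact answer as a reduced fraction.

Enumerate traces; 6 have nonzero weight after conditioning:
  (X=1, Z=1, Y=1) weight 1/18
  (X=1, Z=1, Y=2) weight 1/18
  (X=1, Z=1, Y=3) weight 1/18
  (X=2, Z=0, Y=1) weight 1/20
  (X=2, Z=0, Y=2) weight 1/20
  (X=2, Z=0, Y=3) weight 1/20
Group by X:
  weight(X=1) = 1/6
  weight(X=2) = 3/20
Total weight = 1/6 + 3/20 = 19/60
P(X=1 | obs) = 1/6 / 19/60 = 10/19
P(X=2 | obs) = 3/20 / 19/60 = 9/19

P(X = 1 | obs) = 10/19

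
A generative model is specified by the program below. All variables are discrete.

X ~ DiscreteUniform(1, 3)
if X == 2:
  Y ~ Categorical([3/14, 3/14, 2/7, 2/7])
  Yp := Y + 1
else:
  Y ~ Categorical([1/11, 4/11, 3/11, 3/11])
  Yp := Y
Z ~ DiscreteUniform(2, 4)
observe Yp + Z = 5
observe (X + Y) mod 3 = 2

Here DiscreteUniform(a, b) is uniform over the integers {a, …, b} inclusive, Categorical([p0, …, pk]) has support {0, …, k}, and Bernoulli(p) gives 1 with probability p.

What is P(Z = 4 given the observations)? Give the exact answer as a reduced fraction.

P(Z = 4 | obs) = 89/131

Enumerate traces; 3 have nonzero weight after conditioning:
  (X=1, Y=1, Z=4) weight 4/99
  (X=2, Y=0, Z=4) weight 1/42
  (X=3, Y=2, Z=3) weight 1/33
Group by Z:
  weight(Z=3) = 1/33
  weight(Z=4) = 89/1386
Total weight = 1/33 + 89/1386 = 131/1386
P(Z=3 | obs) = 1/33 / 131/1386 = 42/131
P(Z=4 | obs) = 89/1386 / 131/1386 = 89/131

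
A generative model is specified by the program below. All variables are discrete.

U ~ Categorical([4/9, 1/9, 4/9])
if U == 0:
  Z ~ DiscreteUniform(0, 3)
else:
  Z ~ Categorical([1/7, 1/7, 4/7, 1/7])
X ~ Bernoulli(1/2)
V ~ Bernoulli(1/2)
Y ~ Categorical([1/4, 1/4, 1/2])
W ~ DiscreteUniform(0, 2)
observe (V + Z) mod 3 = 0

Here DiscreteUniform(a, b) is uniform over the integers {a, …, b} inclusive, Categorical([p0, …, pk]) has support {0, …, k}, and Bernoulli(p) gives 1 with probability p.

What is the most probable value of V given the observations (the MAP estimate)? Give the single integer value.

Enumerate traces; 162 have nonzero weight after conditioning:
  (U=0, Z=0, X=0, V=0, Y=0, W=0) weight 1/432
  (U=0, Z=0, X=0, V=0, Y=0, W=1) weight 1/432
  (U=0, Z=0, X=0, V=0, Y=0, W=2) weight 1/432
  (U=0, Z=0, X=0, V=0, Y=1, W=0) weight 1/432
  (U=0, Z=0, X=0, V=0, Y=1, W=1) weight 1/432
  (U=0, Z=0, X=0, V=0, Y=1, W=2) weight 1/432
  (U=0, Z=0, X=0, V=0, Y=2, W=0) weight 1/216
  (U=0, Z=0, X=0, V=0, Y=2, W=1) weight 1/216
  (U=0, Z=2, X=0, V=1, Y=0, W=0) weight 1/432
  … 153 more
Group by V:
  weight(V=0) = 4/21
  weight(V=1) = 3/14
Total weight = 4/21 + 3/14 = 17/42
P(V=0 | obs) = 4/21 / 17/42 = 8/17
P(V=1 | obs) = 3/14 / 17/42 = 9/17
argmax = 1

argmax_v P(V = v | obs) = 1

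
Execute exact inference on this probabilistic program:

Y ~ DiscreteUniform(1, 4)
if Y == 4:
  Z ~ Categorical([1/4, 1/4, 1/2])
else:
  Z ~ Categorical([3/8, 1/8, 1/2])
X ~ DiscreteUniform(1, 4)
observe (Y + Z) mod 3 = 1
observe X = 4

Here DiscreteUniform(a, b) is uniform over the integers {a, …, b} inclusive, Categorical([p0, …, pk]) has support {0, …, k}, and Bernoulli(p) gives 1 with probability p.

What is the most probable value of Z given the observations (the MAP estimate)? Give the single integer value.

Enumerate traces; 4 have nonzero weight after conditioning:
  (Y=1, Z=0, X=4) weight 3/128
  (Y=2, Z=2, X=4) weight 1/32
  (Y=3, Z=1, X=4) weight 1/128
  (Y=4, Z=0, X=4) weight 1/64
Group by Z:
  weight(Z=0) = 5/128
  weight(Z=1) = 1/128
  weight(Z=2) = 1/32
Total weight = 5/128 + 1/128 + 1/32 = 5/64
P(Z=0 | obs) = 5/128 / 5/64 = 1/2
P(Z=1 | obs) = 1/128 / 5/64 = 1/10
P(Z=2 | obs) = 1/32 / 5/64 = 2/5
argmax = 0

argmax_v P(Z = v | obs) = 0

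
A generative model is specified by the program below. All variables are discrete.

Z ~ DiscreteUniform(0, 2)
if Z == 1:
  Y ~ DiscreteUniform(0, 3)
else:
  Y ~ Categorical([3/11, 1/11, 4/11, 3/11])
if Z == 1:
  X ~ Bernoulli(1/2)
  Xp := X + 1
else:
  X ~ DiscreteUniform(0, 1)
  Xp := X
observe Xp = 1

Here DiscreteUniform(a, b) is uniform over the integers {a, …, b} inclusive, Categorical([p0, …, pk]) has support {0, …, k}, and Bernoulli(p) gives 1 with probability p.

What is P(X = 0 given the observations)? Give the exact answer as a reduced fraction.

P(X = 0 | obs) = 1/3

Enumerate traces; 12 have nonzero weight after conditioning:
  (Z=0, Y=0, X=1) weight 1/22
  (Z=0, Y=1, X=1) weight 1/66
  (Z=0, Y=2, X=1) weight 2/33
  (Z=0, Y=3, X=1) weight 1/22
  (Z=1, Y=0, X=0) weight 1/24
  (Z=1, Y=1, X=0) weight 1/24
  (Z=1, Y=2, X=0) weight 1/24
  (Z=1, Y=3, X=0) weight 1/24
  … 4 more
Group by X:
  weight(X=0) = 1/6
  weight(X=1) = 1/3
Total weight = 1/6 + 1/3 = 1/2
P(X=0 | obs) = 1/6 / 1/2 = 1/3
P(X=1 | obs) = 1/3 / 1/2 = 2/3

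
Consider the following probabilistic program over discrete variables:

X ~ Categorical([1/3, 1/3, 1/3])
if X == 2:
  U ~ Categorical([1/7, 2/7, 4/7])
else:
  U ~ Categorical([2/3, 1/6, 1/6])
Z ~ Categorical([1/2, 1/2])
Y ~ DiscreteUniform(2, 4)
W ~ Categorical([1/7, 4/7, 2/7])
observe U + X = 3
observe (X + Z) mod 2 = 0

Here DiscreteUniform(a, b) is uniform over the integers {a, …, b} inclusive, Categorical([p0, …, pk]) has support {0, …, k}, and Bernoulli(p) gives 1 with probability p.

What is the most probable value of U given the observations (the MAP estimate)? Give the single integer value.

Enumerate traces; 18 have nonzero weight after conditioning:
  (X=1, U=2, Z=1, Y=2, W=0) weight 1/756
  (X=1, U=2, Z=1, Y=2, W=1) weight 1/189
  (X=1, U=2, Z=1, Y=2, W=2) weight 1/378
  (X=1, U=2, Z=1, Y=3, W=0) weight 1/756
  (X=1, U=2, Z=1, Y=3, W=1) weight 1/189
  (X=1, U=2, Z=1, Y=3, W=2) weight 1/378
  (X=1, U=2, Z=1, Y=4, W=0) weight 1/756
  (X=1, U=2, Z=1, Y=4, W=1) weight 1/189
  (X=2, U=1, Z=0, Y=2, W=0) weight 1/441
  … 9 more
Group by U:
  weight(U=1) = 1/21
  weight(U=2) = 1/36
Total weight = 1/21 + 1/36 = 19/252
P(U=1 | obs) = 1/21 / 19/252 = 12/19
P(U=2 | obs) = 1/36 / 19/252 = 7/19
argmax = 1

argmax_v P(U = v | obs) = 1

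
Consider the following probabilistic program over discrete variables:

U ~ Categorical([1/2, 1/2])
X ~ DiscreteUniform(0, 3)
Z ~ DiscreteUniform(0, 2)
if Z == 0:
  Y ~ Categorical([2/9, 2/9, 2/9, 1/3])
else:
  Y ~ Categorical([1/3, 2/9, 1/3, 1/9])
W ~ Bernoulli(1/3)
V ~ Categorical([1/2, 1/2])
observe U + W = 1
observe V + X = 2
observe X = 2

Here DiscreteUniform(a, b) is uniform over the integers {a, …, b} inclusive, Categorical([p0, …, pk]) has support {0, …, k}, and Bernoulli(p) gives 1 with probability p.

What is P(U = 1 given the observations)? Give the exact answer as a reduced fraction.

P(U = 1 | obs) = 2/3

Enumerate traces; 24 have nonzero weight after conditioning:
  (U=0, X=2, Z=0, Y=0, W=1, V=0) weight 1/648
  (U=0, X=2, Z=0, Y=1, W=1, V=0) weight 1/648
  (U=0, X=2, Z=0, Y=2, W=1, V=0) weight 1/648
  (U=0, X=2, Z=0, Y=3, W=1, V=0) weight 1/432
  (U=0, X=2, Z=1, Y=0, W=1, V=0) weight 1/432
  (U=0, X=2, Z=1, Y=1, W=1, V=0) weight 1/648
  (U=0, X=2, Z=1, Y=2, W=1, V=0) weight 1/432
  (U=0, X=2, Z=1, Y=3, W=1, V=0) weight 1/1296
  (U=1, X=2, Z=0, Y=0, W=0, V=0) weight 1/324
  … 15 more
Group by U:
  weight(U=0) = 1/48
  weight(U=1) = 1/24
Total weight = 1/48 + 1/24 = 1/16
P(U=0 | obs) = 1/48 / 1/16 = 1/3
P(U=1 | obs) = 1/24 / 1/16 = 2/3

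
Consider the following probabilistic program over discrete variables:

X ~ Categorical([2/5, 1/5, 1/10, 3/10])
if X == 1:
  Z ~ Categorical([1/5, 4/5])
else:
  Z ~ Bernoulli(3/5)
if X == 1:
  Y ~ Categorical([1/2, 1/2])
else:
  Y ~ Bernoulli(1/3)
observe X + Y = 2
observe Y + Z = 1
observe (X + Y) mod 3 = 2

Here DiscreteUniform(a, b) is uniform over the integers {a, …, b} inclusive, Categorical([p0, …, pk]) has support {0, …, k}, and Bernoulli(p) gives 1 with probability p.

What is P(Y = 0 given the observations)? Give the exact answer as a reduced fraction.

Enumerate traces; 2 have nonzero weight after conditioning:
  (X=1, Z=0, Y=1) weight 1/50
  (X=2, Z=1, Y=0) weight 1/25
Group by Y:
  weight(Y=0) = 1/25
  weight(Y=1) = 1/50
Total weight = 1/25 + 1/50 = 3/50
P(Y=0 | obs) = 1/25 / 3/50 = 2/3
P(Y=1 | obs) = 1/50 / 3/50 = 1/3

P(Y = 0 | obs) = 2/3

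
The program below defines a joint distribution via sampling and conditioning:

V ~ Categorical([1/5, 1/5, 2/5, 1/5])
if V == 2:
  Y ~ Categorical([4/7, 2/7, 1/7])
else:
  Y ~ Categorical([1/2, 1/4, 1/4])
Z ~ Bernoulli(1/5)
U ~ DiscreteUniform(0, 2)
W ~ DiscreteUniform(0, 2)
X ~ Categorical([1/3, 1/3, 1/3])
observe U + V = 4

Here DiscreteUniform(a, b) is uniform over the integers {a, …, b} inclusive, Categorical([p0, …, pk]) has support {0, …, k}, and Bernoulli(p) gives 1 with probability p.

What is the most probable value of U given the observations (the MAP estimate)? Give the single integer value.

argmax_v P(U = v | obs) = 2

Enumerate traces; 108 have nonzero weight after conditioning:
  (V=2, Y=0, Z=0, U=2, W=0, X=0) weight 32/4725
  (V=2, Y=0, Z=0, U=2, W=0, X=1) weight 32/4725
  (V=2, Y=0, Z=0, U=2, W=0, X=2) weight 32/4725
  (V=2, Y=0, Z=0, U=2, W=1, X=0) weight 32/4725
  (V=2, Y=0, Z=0, U=2, W=1, X=1) weight 32/4725
  (V=2, Y=0, Z=0, U=2, W=1, X=2) weight 32/4725
  (V=2, Y=0, Z=0, U=2, W=2, X=0) weight 32/4725
  (V=2, Y=0, Z=0, U=2, W=2, X=1) weight 32/4725
  (V=3, Y=0, Z=0, U=1, W=0, X=0) weight 2/675
  … 99 more
Group by U:
  weight(U=1) = 1/15
  weight(U=2) = 2/15
Total weight = 1/15 + 2/15 = 1/5
P(U=1 | obs) = 1/15 / 1/5 = 1/3
P(U=2 | obs) = 2/15 / 1/5 = 2/3
argmax = 2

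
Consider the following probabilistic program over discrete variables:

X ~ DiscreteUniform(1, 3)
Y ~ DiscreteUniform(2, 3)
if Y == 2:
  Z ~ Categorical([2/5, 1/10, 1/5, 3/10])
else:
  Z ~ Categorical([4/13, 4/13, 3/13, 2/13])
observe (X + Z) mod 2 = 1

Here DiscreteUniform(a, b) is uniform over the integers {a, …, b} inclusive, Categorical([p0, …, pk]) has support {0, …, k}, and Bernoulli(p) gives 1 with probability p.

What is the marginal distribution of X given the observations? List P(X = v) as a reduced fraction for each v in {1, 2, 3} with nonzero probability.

P(X=1) = 37/102, P(X=2) = 14/51, P(X=3) = 37/102

Enumerate traces; 12 have nonzero weight after conditioning:
  (X=1, Y=2, Z=0) weight 1/15
  (X=1, Y=2, Z=2) weight 1/30
  (X=1, Y=3, Z=0) weight 2/39
  (X=1, Y=3, Z=2) weight 1/26
  (X=2, Y=2, Z=1) weight 1/60
  (X=2, Y=2, Z=3) weight 1/20
  (X=2, Y=3, Z=1) weight 2/39
  (X=2, Y=3, Z=3) weight 1/39
  (X=3, Y=2, Z=0) weight 1/15
  … 3 more
Group by X:
  weight(X=1) = 37/195
  weight(X=2) = 28/195
  weight(X=3) = 37/195
Total weight = 37/195 + 28/195 + 37/195 = 34/65
P(X=1 | obs) = 37/195 / 34/65 = 37/102
P(X=2 | obs) = 28/195 / 34/65 = 14/51
P(X=3 | obs) = 37/195 / 34/65 = 37/102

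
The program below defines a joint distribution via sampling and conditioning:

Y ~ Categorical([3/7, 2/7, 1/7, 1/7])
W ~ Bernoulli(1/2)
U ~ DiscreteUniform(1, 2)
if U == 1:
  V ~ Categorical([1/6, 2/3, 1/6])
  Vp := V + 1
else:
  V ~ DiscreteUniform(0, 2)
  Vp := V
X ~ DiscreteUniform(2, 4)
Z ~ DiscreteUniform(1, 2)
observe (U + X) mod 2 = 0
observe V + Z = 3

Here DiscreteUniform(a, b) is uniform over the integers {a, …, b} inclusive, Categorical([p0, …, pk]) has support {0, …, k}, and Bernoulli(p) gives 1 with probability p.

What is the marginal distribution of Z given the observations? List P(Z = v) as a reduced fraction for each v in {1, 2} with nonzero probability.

Enumerate traces; 48 have nonzero weight after conditioning:
  (Y=0, W=0, U=1, V=1, X=3, Z=2) weight 1/84
  (Y=0, W=0, U=1, V=2, X=3, Z=1) weight 1/336
  (Y=0, W=0, U=2, V=1, X=2, Z=2) weight 1/168
  (Y=0, W=0, U=2, V=1, X=4, Z=2) weight 1/168
  (Y=0, W=0, U=2, V=2, X=2, Z=1) weight 1/168
  (Y=0, W=0, U=2, V=2, X=4, Z=1) weight 1/168
  (Y=0, W=1, U=1, V=1, X=3, Z=2) weight 1/84
  (Y=0, W=1, U=1, V=2, X=3, Z=1) weight 1/336
  … 40 more
Group by Z:
  weight(Z=1) = 5/72
  weight(Z=2) = 1/9
Total weight = 5/72 + 1/9 = 13/72
P(Z=1 | obs) = 5/72 / 13/72 = 5/13
P(Z=2 | obs) = 1/9 / 13/72 = 8/13

P(Z=1) = 5/13, P(Z=2) = 8/13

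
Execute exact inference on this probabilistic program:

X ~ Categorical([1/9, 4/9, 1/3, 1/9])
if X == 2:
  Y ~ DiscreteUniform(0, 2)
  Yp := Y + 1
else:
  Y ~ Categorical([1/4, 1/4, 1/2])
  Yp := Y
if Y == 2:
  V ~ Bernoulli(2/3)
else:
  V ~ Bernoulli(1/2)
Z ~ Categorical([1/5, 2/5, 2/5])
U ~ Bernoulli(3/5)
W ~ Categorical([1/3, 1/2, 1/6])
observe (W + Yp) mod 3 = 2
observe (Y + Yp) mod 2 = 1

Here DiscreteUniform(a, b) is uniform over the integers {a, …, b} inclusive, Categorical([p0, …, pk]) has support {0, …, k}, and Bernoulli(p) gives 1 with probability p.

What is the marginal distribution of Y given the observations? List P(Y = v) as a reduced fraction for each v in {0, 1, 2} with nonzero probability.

Enumerate traces; 36 have nonzero weight after conditioning:
  (X=2, Y=0, V=0, Z=0, U=0, W=1) weight 1/450
  (X=2, Y=0, V=0, Z=0, U=1, W=1) weight 1/300
  (X=2, Y=0, V=0, Z=1, U=0, W=1) weight 1/225
  (X=2, Y=0, V=0, Z=1, U=1, W=1) weight 1/150
  (X=2, Y=0, V=0, Z=2, U=0, W=1) weight 1/225
  (X=2, Y=0, V=0, Z=2, U=1, W=1) weight 1/150
  (X=2, Y=0, V=1, Z=0, U=0, W=1) weight 1/450
  (X=2, Y=0, V=1, Z=0, U=1, W=1) weight 1/300
  (X=2, Y=1, V=0, Z=0, U=0, W=0) weight 1/675
  (X=2, Y=2, V=0, Z=0, U=0, W=2) weight 1/2025
  … 26 more
Group by Y:
  weight(Y=0) = 1/18
  weight(Y=1) = 1/27
  weight(Y=2) = 1/54
Total weight = 1/18 + 1/27 + 1/54 = 1/9
P(Y=0 | obs) = 1/18 / 1/9 = 1/2
P(Y=1 | obs) = 1/27 / 1/9 = 1/3
P(Y=2 | obs) = 1/54 / 1/9 = 1/6

P(Y=0) = 1/2, P(Y=1) = 1/3, P(Y=2) = 1/6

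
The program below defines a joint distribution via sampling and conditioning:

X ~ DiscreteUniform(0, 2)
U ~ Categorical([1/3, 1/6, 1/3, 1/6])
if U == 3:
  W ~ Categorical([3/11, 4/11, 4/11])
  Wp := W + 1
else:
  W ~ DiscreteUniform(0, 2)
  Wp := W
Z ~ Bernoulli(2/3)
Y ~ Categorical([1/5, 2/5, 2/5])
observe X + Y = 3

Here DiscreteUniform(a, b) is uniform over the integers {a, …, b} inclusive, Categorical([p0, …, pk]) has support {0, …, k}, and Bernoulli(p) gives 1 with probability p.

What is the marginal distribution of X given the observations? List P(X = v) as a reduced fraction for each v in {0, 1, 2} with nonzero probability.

P(X=1) = 1/2, P(X=2) = 1/2

Enumerate traces; 48 have nonzero weight after conditioning:
  (X=1, U=0, W=0, Z=0, Y=2) weight 2/405
  (X=1, U=0, W=0, Z=1, Y=2) weight 4/405
  (X=1, U=0, W=1, Z=0, Y=2) weight 2/405
  (X=1, U=0, W=1, Z=1, Y=2) weight 4/405
  (X=1, U=0, W=2, Z=0, Y=2) weight 2/405
  (X=1, U=0, W=2, Z=1, Y=2) weight 4/405
  (X=1, U=1, W=0, Z=0, Y=2) weight 1/405
  (X=1, U=1, W=0, Z=1, Y=2) weight 2/405
  (X=2, U=0, W=0, Z=0, Y=1) weight 2/405
  … 39 more
Group by X:
  weight(X=1) = 2/15
  weight(X=2) = 2/15
Total weight = 2/15 + 2/15 = 4/15
P(X=1 | obs) = 2/15 / 4/15 = 1/2
P(X=2 | obs) = 2/15 / 4/15 = 1/2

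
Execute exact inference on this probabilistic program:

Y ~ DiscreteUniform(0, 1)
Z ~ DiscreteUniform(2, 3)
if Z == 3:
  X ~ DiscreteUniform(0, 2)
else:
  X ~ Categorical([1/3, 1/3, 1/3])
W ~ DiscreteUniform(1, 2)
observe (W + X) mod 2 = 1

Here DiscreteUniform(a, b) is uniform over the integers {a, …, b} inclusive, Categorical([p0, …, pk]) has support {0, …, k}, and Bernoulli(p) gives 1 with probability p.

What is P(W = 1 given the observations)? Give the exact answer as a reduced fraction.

P(W = 1 | obs) = 2/3

Enumerate traces; 12 have nonzero weight after conditioning:
  (Y=0, Z=2, X=0, W=1) weight 1/24
  (Y=0, Z=2, X=1, W=2) weight 1/24
  (Y=0, Z=2, X=2, W=1) weight 1/24
  (Y=0, Z=3, X=0, W=1) weight 1/24
  (Y=0, Z=3, X=1, W=2) weight 1/24
  (Y=0, Z=3, X=2, W=1) weight 1/24
  (Y=1, Z=2, X=0, W=1) weight 1/24
  (Y=1, Z=2, X=1, W=2) weight 1/24
  … 4 more
Group by W:
  weight(W=1) = 1/3
  weight(W=2) = 1/6
Total weight = 1/3 + 1/6 = 1/2
P(W=1 | obs) = 1/3 / 1/2 = 2/3
P(W=2 | obs) = 1/6 / 1/2 = 1/3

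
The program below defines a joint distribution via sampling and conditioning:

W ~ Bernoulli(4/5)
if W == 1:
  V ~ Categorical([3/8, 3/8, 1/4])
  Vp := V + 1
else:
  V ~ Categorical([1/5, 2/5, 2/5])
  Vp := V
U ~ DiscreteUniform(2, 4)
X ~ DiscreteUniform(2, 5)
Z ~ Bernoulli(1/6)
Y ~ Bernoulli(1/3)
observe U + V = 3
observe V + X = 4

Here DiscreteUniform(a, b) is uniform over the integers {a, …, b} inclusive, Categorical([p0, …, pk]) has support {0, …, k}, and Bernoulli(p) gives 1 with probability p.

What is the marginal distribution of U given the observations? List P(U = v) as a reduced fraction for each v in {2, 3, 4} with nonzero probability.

P(U=2) = 19/36, P(U=3) = 17/36

Enumerate traces; 16 have nonzero weight after conditioning:
  (W=0, V=0, U=3, X=4, Z=0, Y=0) weight 1/540
  (W=0, V=0, U=3, X=4, Z=0, Y=1) weight 1/1080
  (W=0, V=0, U=3, X=4, Z=1, Y=0) weight 1/2700
  (W=0, V=0, U=3, X=4, Z=1, Y=1) weight 1/5400
  (W=0, V=1, U=2, X=3, Z=0, Y=0) weight 1/270
  (W=0, V=1, U=2, X=3, Z=0, Y=1) weight 1/540
  (W=0, V=1, U=2, X=3, Z=1, Y=0) weight 1/1350
  (W=0, V=1, U=2, X=3, Z=1, Y=1) weight 1/2700
  … 8 more
Group by U:
  weight(U=2) = 19/600
  weight(U=3) = 17/600
Total weight = 19/600 + 17/600 = 3/50
P(U=2 | obs) = 19/600 / 3/50 = 19/36
P(U=3 | obs) = 17/600 / 3/50 = 17/36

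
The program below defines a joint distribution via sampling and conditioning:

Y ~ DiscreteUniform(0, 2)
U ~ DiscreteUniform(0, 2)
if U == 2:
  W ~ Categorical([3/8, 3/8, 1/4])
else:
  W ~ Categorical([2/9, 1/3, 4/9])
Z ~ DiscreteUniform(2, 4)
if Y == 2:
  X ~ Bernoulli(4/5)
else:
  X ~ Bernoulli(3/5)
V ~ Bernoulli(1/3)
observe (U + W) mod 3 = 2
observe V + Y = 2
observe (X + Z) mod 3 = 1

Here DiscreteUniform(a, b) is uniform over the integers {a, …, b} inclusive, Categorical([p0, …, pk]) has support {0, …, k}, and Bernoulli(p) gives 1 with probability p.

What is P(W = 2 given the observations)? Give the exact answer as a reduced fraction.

P(W = 2 | obs) = 32/83

Enumerate traces; 12 have nonzero weight after conditioning:
  (Y=1, U=0, W=2, Z=3, X=1, V=1) weight 4/1215
  (Y=1, U=0, W=2, Z=4, X=0, V=1) weight 8/3645
  (Y=1, U=1, W=1, Z=3, X=1, V=1) weight 1/405
  (Y=1, U=1, W=1, Z=4, X=0, V=1) weight 2/1215
  (Y=1, U=2, W=0, Z=3, X=1, V=1) weight 1/360
  (Y=1, U=2, W=0, Z=4, X=0, V=1) weight 1/540
  (Y=2, U=0, W=2, Z=3, X=1, V=0) weight 32/3645
  (Y=2, U=0, W=2, Z=4, X=0, V=0) weight 8/3645
  … 4 more
Group by W:
  weight(W=0) = 1/72
  weight(W=1) = 1/81
  weight(W=2) = 4/243
Total weight = 1/72 + 1/81 + 4/243 = 83/1944
P(W=0 | obs) = 1/72 / 83/1944 = 27/83
P(W=1 | obs) = 1/81 / 83/1944 = 24/83
P(W=2 | obs) = 4/243 / 83/1944 = 32/83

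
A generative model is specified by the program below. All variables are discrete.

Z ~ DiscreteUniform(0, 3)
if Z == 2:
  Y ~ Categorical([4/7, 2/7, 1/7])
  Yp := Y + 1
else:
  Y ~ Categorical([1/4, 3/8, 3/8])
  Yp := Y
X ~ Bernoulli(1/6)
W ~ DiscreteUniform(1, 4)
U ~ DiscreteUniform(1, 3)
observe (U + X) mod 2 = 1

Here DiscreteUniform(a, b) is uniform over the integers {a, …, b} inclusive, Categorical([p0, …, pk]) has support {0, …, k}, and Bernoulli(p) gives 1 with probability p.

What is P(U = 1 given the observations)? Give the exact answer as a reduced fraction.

P(U = 1 | obs) = 5/11

Enumerate traces; 144 have nonzero weight after conditioning:
  (Z=0, Y=0, X=0, W=1, U=1) weight 5/1152
  (Z=0, Y=0, X=0, W=1, U=3) weight 5/1152
  (Z=0, Y=0, X=0, W=2, U=1) weight 5/1152
  (Z=0, Y=0, X=0, W=2, U=3) weight 5/1152
  (Z=0, Y=0, X=0, W=3, U=1) weight 5/1152
  (Z=0, Y=0, X=0, W=3, U=3) weight 5/1152
  (Z=0, Y=0, X=0, W=4, U=1) weight 5/1152
  (Z=0, Y=0, X=0, W=4, U=3) weight 5/1152
  (Z=0, Y=0, X=1, W=1, U=2) weight 1/1152
  … 135 more
Group by U:
  weight(U=1) = 5/18
  weight(U=2) = 1/18
  weight(U=3) = 5/18
Total weight = 5/18 + 1/18 + 5/18 = 11/18
P(U=1 | obs) = 5/18 / 11/18 = 5/11
P(U=2 | obs) = 1/18 / 11/18 = 1/11
P(U=3 | obs) = 5/18 / 11/18 = 5/11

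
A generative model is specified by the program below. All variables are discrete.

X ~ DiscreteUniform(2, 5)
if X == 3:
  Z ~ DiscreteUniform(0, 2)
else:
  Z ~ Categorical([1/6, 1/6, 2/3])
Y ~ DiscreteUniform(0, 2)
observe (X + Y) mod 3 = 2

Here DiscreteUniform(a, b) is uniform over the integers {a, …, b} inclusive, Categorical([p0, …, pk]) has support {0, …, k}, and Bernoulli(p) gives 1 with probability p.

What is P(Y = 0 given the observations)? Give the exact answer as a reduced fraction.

Enumerate traces; 12 have nonzero weight after conditioning:
  (X=2, Z=0, Y=0) weight 1/72
  (X=2, Z=1, Y=0) weight 1/72
  (X=2, Z=2, Y=0) weight 1/18
  (X=3, Z=0, Y=2) weight 1/36
  (X=3, Z=1, Y=2) weight 1/36
  (X=3, Z=2, Y=2) weight 1/36
  (X=4, Z=0, Y=1) weight 1/72
  (X=4, Z=1, Y=1) weight 1/72
  … 4 more
Group by Y:
  weight(Y=0) = 1/6
  weight(Y=1) = 1/12
  weight(Y=2) = 1/12
Total weight = 1/6 + 1/12 + 1/12 = 1/3
P(Y=0 | obs) = 1/6 / 1/3 = 1/2
P(Y=1 | obs) = 1/12 / 1/3 = 1/4
P(Y=2 | obs) = 1/12 / 1/3 = 1/4

P(Y = 0 | obs) = 1/2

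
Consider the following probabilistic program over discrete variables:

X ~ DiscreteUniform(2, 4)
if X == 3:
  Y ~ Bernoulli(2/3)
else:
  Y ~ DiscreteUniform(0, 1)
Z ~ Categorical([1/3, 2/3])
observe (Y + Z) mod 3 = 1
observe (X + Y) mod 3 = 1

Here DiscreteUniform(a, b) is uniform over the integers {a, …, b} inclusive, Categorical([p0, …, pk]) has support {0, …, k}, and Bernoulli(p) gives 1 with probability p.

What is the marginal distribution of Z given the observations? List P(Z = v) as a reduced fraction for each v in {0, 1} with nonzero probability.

P(Z=0) = 2/5, P(Z=1) = 3/5

Enumerate traces; 2 have nonzero weight after conditioning:
  (X=3, Y=1, Z=0) weight 2/27
  (X=4, Y=0, Z=1) weight 1/9
Group by Z:
  weight(Z=0) = 2/27
  weight(Z=1) = 1/9
Total weight = 2/27 + 1/9 = 5/27
P(Z=0 | obs) = 2/27 / 5/27 = 2/5
P(Z=1 | obs) = 1/9 / 5/27 = 3/5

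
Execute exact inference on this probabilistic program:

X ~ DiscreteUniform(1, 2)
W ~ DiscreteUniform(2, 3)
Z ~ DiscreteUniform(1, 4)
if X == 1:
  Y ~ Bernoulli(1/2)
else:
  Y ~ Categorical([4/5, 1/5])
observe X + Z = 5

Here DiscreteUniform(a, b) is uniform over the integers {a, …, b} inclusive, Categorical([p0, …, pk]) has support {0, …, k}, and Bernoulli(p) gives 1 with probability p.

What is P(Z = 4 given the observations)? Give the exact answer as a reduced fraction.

P(Z = 4 | obs) = 1/2

Enumerate traces; 8 have nonzero weight after conditioning:
  (X=1, W=2, Z=4, Y=0) weight 1/32
  (X=1, W=2, Z=4, Y=1) weight 1/32
  (X=1, W=3, Z=4, Y=0) weight 1/32
  (X=1, W=3, Z=4, Y=1) weight 1/32
  (X=2, W=2, Z=3, Y=0) weight 1/20
  (X=2, W=2, Z=3, Y=1) weight 1/80
  (X=2, W=3, Z=3, Y=0) weight 1/20
  (X=2, W=3, Z=3, Y=1) weight 1/80
Group by Z:
  weight(Z=3) = 1/8
  weight(Z=4) = 1/8
Total weight = 1/8 + 1/8 = 1/4
P(Z=3 | obs) = 1/8 / 1/4 = 1/2
P(Z=4 | obs) = 1/8 / 1/4 = 1/2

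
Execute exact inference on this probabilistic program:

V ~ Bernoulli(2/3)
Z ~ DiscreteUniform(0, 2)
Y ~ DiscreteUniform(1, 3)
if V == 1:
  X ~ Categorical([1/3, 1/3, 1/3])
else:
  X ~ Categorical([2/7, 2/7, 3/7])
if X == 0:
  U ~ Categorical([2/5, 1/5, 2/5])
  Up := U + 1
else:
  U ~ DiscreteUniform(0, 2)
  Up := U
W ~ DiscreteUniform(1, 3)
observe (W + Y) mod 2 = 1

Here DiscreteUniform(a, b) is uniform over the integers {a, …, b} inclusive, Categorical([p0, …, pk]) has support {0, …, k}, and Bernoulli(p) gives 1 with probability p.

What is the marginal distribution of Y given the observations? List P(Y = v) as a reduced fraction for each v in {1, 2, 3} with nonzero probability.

Enumerate traces; 216 have nonzero weight after conditioning:
  (V=0, Z=0, Y=1, X=0, U=0, W=2) weight 4/2835
  (V=0, Z=0, Y=1, X=0, U=1, W=2) weight 2/2835
  (V=0, Z=0, Y=1, X=0, U=2, W=2) weight 4/2835
  (V=0, Z=0, Y=1, X=1, U=0, W=2) weight 2/1701
  (V=0, Z=0, Y=1, X=1, U=1, W=2) weight 2/1701
  (V=0, Z=0, Y=1, X=1, U=2, W=2) weight 2/1701
  (V=0, Z=0, Y=1, X=2, U=0, W=2) weight 1/567
  (V=0, Z=0, Y=1, X=2, U=1, W=2) weight 1/567
  (V=0, Z=0, Y=2, X=0, U=0, W=1) weight 4/2835
  (V=0, Z=0, Y=3, X=0, U=0, W=2) weight 4/2835
  … 206 more
Group by Y:
  weight(Y=1) = 1/9
  weight(Y=2) = 2/9
  weight(Y=3) = 1/9
Total weight = 1/9 + 2/9 + 1/9 = 4/9
P(Y=1 | obs) = 1/9 / 4/9 = 1/4
P(Y=2 | obs) = 2/9 / 4/9 = 1/2
P(Y=3 | obs) = 1/9 / 4/9 = 1/4

P(Y=1) = 1/4, P(Y=2) = 1/2, P(Y=3) = 1/4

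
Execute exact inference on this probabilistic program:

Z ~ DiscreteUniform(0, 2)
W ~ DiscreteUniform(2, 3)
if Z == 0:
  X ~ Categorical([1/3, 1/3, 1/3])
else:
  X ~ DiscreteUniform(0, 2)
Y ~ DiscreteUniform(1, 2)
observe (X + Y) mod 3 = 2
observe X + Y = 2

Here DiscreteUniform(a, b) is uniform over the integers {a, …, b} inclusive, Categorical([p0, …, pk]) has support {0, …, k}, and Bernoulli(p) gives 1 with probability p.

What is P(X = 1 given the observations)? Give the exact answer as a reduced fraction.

P(X = 1 | obs) = 1/2

Enumerate traces; 12 have nonzero weight after conditioning:
  (Z=0, W=2, X=0, Y=2) weight 1/36
  (Z=0, W=2, X=1, Y=1) weight 1/36
  (Z=0, W=3, X=0, Y=2) weight 1/36
  (Z=0, W=3, X=1, Y=1) weight 1/36
  (Z=1, W=2, X=0, Y=2) weight 1/36
  (Z=1, W=2, X=1, Y=1) weight 1/36
  (Z=1, W=3, X=0, Y=2) weight 1/36
  (Z=1, W=3, X=1, Y=1) weight 1/36
  … 4 more
Group by X:
  weight(X=0) = 1/6
  weight(X=1) = 1/6
Total weight = 1/6 + 1/6 = 1/3
P(X=0 | obs) = 1/6 / 1/3 = 1/2
P(X=1 | obs) = 1/6 / 1/3 = 1/2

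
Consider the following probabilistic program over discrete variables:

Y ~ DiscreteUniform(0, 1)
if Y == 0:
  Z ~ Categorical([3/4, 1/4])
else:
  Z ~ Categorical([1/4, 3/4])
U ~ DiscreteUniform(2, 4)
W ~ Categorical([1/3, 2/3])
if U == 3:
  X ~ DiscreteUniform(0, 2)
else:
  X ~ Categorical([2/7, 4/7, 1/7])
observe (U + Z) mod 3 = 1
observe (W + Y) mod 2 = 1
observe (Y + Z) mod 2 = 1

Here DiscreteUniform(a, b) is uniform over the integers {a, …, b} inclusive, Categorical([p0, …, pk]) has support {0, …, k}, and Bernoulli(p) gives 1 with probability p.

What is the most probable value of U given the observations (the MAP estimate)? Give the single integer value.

argmax_v P(U = v | obs) = 3

Enumerate traces; 6 have nonzero weight after conditioning:
  (Y=0, Z=1, U=3, W=1, X=0) weight 1/108
  (Y=0, Z=1, U=3, W=1, X=1) weight 1/108
  (Y=0, Z=1, U=3, W=1, X=2) weight 1/108
  (Y=1, Z=0, U=4, W=0, X=0) weight 1/252
  (Y=1, Z=0, U=4, W=0, X=1) weight 1/126
  (Y=1, Z=0, U=4, W=0, X=2) weight 1/504
Group by U:
  weight(U=3) = 1/36
  weight(U=4) = 1/72
Total weight = 1/36 + 1/72 = 1/24
P(U=3 | obs) = 1/36 / 1/24 = 2/3
P(U=4 | obs) = 1/72 / 1/24 = 1/3
argmax = 3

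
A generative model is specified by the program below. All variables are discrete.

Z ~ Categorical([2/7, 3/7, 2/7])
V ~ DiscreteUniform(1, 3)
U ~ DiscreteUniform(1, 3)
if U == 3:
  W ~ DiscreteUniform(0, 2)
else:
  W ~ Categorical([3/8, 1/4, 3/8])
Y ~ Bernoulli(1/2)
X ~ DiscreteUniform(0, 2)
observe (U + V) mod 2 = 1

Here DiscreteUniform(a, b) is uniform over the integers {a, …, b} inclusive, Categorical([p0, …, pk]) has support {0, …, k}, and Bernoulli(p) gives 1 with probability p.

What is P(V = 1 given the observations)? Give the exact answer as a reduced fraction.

Enumerate traces; 216 have nonzero weight after conditioning:
  (Z=0, V=1, U=2, W=0, Y=0, X=0) weight 1/504
  (Z=0, V=1, U=2, W=0, Y=0, X=1) weight 1/504
  (Z=0, V=1, U=2, W=0, Y=0, X=2) weight 1/504
  (Z=0, V=1, U=2, W=0, Y=1, X=0) weight 1/504
  (Z=0, V=1, U=2, W=0, Y=1, X=1) weight 1/504
  (Z=0, V=1, U=2, W=0, Y=1, X=2) weight 1/504
  (Z=0, V=1, U=2, W=1, Y=0, X=0) weight 1/756
  (Z=0, V=1, U=2, W=1, Y=0, X=1) weight 1/756
  (Z=0, V=2, U=1, W=0, Y=0, X=0) weight 1/504
  (Z=0, V=3, U=2, W=0, Y=0, X=0) weight 1/504
  … 206 more
Group by V:
  weight(V=1) = 1/9
  weight(V=2) = 2/9
  weight(V=3) = 1/9
Total weight = 1/9 + 2/9 + 1/9 = 4/9
P(V=1 | obs) = 1/9 / 4/9 = 1/4
P(V=2 | obs) = 2/9 / 4/9 = 1/2
P(V=3 | obs) = 1/9 / 4/9 = 1/4

P(V = 1 | obs) = 1/4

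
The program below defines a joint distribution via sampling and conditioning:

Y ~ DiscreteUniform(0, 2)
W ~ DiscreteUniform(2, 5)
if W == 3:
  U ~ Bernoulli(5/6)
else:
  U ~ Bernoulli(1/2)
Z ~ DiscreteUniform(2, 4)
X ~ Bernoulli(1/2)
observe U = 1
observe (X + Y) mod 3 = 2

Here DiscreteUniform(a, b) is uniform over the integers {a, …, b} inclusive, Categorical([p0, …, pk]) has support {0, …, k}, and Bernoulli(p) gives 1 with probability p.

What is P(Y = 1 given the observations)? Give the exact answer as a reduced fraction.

Enumerate traces; 24 have nonzero weight after conditioning:
  (Y=1, W=2, U=1, Z=2, X=1) weight 1/144
  (Y=1, W=2, U=1, Z=3, X=1) weight 1/144
  (Y=1, W=2, U=1, Z=4, X=1) weight 1/144
  (Y=1, W=3, U=1, Z=2, X=1) weight 5/432
  (Y=1, W=3, U=1, Z=3, X=1) weight 5/432
  (Y=1, W=3, U=1, Z=4, X=1) weight 5/432
  (Y=1, W=4, U=1, Z=2, X=1) weight 1/144
  (Y=1, W=4, U=1, Z=3, X=1) weight 1/144
  (Y=2, W=2, U=1, Z=2, X=0) weight 1/144
  … 15 more
Group by Y:
  weight(Y=1) = 7/72
  weight(Y=2) = 7/72
Total weight = 7/72 + 7/72 = 7/36
P(Y=1 | obs) = 7/72 / 7/36 = 1/2
P(Y=2 | obs) = 7/72 / 7/36 = 1/2

P(Y = 1 | obs) = 1/2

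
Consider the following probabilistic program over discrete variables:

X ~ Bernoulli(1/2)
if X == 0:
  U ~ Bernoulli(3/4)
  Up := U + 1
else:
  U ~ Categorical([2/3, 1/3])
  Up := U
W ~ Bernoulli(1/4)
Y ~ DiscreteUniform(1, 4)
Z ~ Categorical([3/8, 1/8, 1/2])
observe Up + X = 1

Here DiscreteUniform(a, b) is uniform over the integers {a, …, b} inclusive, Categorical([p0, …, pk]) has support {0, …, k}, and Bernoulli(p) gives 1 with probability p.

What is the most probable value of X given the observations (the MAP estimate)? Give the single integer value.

argmax_v P(X = v | obs) = 1

Enumerate traces; 48 have nonzero weight after conditioning:
  (X=0, U=0, W=0, Y=1, Z=0) weight 9/1024
  (X=0, U=0, W=0, Y=1, Z=1) weight 3/1024
  (X=0, U=0, W=0, Y=1, Z=2) weight 3/256
  (X=0, U=0, W=0, Y=2, Z=0) weight 9/1024
  (X=0, U=0, W=0, Y=2, Z=1) weight 3/1024
  (X=0, U=0, W=0, Y=2, Z=2) weight 3/256
  (X=0, U=0, W=0, Y=3, Z=0) weight 9/1024
  (X=0, U=0, W=0, Y=3, Z=1) weight 3/1024
  (X=1, U=0, W=0, Y=1, Z=0) weight 3/128
  … 39 more
Group by X:
  weight(X=0) = 1/8
  weight(X=1) = 1/3
Total weight = 1/8 + 1/3 = 11/24
P(X=0 | obs) = 1/8 / 11/24 = 3/11
P(X=1 | obs) = 1/3 / 11/24 = 8/11
argmax = 1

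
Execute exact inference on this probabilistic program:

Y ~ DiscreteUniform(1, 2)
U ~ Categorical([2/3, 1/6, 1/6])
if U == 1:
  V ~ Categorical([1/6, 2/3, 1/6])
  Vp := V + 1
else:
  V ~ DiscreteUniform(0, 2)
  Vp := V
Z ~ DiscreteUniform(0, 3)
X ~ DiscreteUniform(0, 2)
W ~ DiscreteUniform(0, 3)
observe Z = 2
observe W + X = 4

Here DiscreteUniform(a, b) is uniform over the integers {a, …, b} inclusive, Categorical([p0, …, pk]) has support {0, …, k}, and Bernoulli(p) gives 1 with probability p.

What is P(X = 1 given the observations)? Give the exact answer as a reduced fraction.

Enumerate traces; 36 have nonzero weight after conditioning:
  (Y=1, U=0, V=0, Z=2, X=1, W=3) weight 1/432
  (Y=1, U=0, V=0, Z=2, X=2, W=2) weight 1/432
  (Y=1, U=0, V=1, Z=2, X=1, W=3) weight 1/432
  (Y=1, U=0, V=1, Z=2, X=2, W=2) weight 1/432
  (Y=1, U=0, V=2, Z=2, X=1, W=3) weight 1/432
  (Y=1, U=0, V=2, Z=2, X=2, W=2) weight 1/432
  (Y=1, U=1, V=0, Z=2, X=1, W=3) weight 1/3456
  (Y=1, U=1, V=0, Z=2, X=2, W=2) weight 1/3456
  … 28 more
Group by X:
  weight(X=1) = 1/48
  weight(X=2) = 1/48
Total weight = 1/48 + 1/48 = 1/24
P(X=1 | obs) = 1/48 / 1/24 = 1/2
P(X=2 | obs) = 1/48 / 1/24 = 1/2

P(X = 1 | obs) = 1/2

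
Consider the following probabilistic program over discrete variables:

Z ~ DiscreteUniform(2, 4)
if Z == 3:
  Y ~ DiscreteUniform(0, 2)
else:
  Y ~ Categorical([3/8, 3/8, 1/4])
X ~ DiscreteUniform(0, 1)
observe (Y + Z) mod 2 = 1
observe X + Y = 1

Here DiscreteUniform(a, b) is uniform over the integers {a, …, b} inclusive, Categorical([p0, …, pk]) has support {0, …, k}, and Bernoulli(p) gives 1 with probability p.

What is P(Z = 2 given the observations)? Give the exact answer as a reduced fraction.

Enumerate traces; 3 have nonzero weight after conditioning:
  (Z=2, Y=1, X=0) weight 1/16
  (Z=3, Y=0, X=1) weight 1/18
  (Z=4, Y=1, X=0) weight 1/16
Group by Z:
  weight(Z=2) = 1/16
  weight(Z=3) = 1/18
  weight(Z=4) = 1/16
Total weight = 1/16 + 1/18 + 1/16 = 13/72
P(Z=2 | obs) = 1/16 / 13/72 = 9/26
P(Z=3 | obs) = 1/18 / 13/72 = 4/13
P(Z=4 | obs) = 1/16 / 13/72 = 9/26

P(Z = 2 | obs) = 9/26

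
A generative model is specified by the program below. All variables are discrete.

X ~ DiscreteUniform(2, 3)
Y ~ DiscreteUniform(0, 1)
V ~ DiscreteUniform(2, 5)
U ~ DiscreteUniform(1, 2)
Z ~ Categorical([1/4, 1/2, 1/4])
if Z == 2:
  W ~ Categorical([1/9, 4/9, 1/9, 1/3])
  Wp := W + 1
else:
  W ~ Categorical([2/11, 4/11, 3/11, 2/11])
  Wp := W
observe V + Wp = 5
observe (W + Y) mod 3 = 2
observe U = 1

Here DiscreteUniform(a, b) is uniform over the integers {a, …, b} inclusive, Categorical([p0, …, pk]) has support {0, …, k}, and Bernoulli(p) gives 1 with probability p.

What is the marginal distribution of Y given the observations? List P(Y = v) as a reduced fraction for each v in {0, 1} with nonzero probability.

Enumerate traces; 12 have nonzero weight after conditioning:
  (X=2, Y=0, V=2, U=1, Z=2, W=2) weight 1/1152
  (X=2, Y=0, V=3, U=1, Z=0, W=2) weight 3/1408
  (X=2, Y=0, V=3, U=1, Z=1, W=2) weight 3/704
  (X=2, Y=1, V=3, U=1, Z=2, W=1) weight 1/288
  (X=2, Y=1, V=4, U=1, Z=0, W=1) weight 1/352
  (X=2, Y=1, V=4, U=1, Z=1, W=1) weight 1/176
  (X=3, Y=0, V=2, U=1, Z=2, W=2) weight 1/1152
  (X=3, Y=0, V=3, U=1, Z=0, W=2) weight 3/1408
  … 4 more
Group by Y:
  weight(Y=0) = 23/1584
  weight(Y=1) = 19/792
Total weight = 23/1584 + 19/792 = 61/1584
P(Y=0 | obs) = 23/1584 / 61/1584 = 23/61
P(Y=1 | obs) = 19/792 / 61/1584 = 38/61

P(Y=0) = 23/61, P(Y=1) = 38/61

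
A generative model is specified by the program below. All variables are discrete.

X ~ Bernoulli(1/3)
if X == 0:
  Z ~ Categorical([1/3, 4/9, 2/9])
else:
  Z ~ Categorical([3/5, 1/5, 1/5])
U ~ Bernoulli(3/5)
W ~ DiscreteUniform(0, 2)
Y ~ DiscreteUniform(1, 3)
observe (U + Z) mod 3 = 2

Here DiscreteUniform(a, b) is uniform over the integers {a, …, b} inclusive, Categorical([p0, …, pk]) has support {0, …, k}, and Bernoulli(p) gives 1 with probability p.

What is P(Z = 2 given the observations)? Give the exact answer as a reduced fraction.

P(Z = 2 | obs) = 58/205

Enumerate traces; 36 have nonzero weight after conditioning:
  (X=0, Z=1, U=1, W=0, Y=1) weight 8/405
  (X=0, Z=1, U=1, W=0, Y=2) weight 8/405
  (X=0, Z=1, U=1, W=0, Y=3) weight 8/405
  (X=0, Z=1, U=1, W=1, Y=1) weight 8/405
  (X=0, Z=1, U=1, W=1, Y=2) weight 8/405
  (X=0, Z=1, U=1, W=1, Y=3) weight 8/405
  (X=0, Z=1, U=1, W=2, Y=1) weight 8/405
  (X=0, Z=1, U=1, W=2, Y=2) weight 8/405
  (X=0, Z=2, U=0, W=0, Y=1) weight 8/1215
  … 27 more
Group by Z:
  weight(Z=1) = 49/225
  weight(Z=2) = 58/675
Total weight = 49/225 + 58/675 = 41/135
P(Z=1 | obs) = 49/225 / 41/135 = 147/205
P(Z=2 | obs) = 58/675 / 41/135 = 58/205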